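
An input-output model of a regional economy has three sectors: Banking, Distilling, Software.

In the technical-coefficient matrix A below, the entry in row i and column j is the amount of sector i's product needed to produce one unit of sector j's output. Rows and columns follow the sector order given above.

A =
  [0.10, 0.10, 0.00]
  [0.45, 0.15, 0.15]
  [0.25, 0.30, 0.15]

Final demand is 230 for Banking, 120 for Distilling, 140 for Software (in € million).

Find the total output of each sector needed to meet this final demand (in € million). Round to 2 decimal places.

I − A =
  [   0.90    -0.10     0.00]
  [  -0.45     0.85    -0.15]
  [  -0.25    -0.30     0.85]
Cofactors of I−A, C_ij = (−1)^(i+j)·(minor ij) (rows/columns in the sector order above):
  C_11 = (0.85)(0.85) − (-0.15)(-0.30) = 0.6775
  C_12 = −[(-0.45)(0.85) − (-0.15)(-0.25)] = 0.4200
  C_13 = (-0.45)(-0.30) − (0.85)(-0.25) = 0.3475
  C_21 = −[(-0.10)(0.85) − (0.00)(-0.30)] = 0.0850
  C_22 = (0.90)(0.85) − (0.00)(-0.25) = 0.7650
  C_23 = −[(0.90)(-0.30) − (-0.10)(-0.25)] = 0.2950
  C_31 = (-0.10)(-0.15) − (0.00)(0.85) = 0.0150
  C_32 = −[(0.90)(-0.15) − (0.00)(-0.45)] = 0.1350
  C_33 = (0.90)(0.85) − (-0.10)(-0.45) = 0.7200
det(I−A) = Σ_j (I−A)_1j·C_1j = (0.90)(0.6775) + (-0.10)(0.4200) + (0.00)(0.3475) = 0.56775
adj(I−A) = Cᵀ =
  [ 0.6775   0.0850   0.0150]
  [ 0.4200   0.7650   0.1350]
  [ 0.3475   0.2950   0.7200]
(I − A)⁻¹ = adj(I−A) / det(I−A) ≈
  [   1.1933     0.1497     0.0264]
  [   0.7398     1.3474     0.2378]
  [   0.6121     0.5196     1.2682]
x = (I − A)⁻¹ d = adj(I−A)·d / det(I−A), with det(I−A) = 0.56775:
  x_1 = (0.6775·230 + 0.0850·120 + 0.0150·140) / 0.56775 = 168.125 / 0.56775 ≈ 296.13
  x_2 = (0.4200·230 + 0.7650·120 + 0.1350·140) / 0.56775 = 207.30 / 0.56775 ≈ 365.13
  x_3 = (0.3475·230 + 0.2950·120 + 0.7200·140) / 0.56775 = 216.125 / 0.56775 ≈ 380.67

x_1 = 296.13, x_2 = 365.13, x_3 = 380.67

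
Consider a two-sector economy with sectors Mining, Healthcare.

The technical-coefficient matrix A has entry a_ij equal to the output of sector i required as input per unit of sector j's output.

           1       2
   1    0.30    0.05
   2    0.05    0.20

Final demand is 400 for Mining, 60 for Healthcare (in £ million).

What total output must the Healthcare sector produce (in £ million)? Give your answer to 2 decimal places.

x_2 = 111.21

I − A =
  [   0.70    -0.05]
  [  -0.05     0.80]
det(I−A) = (0.70)(0.80) − (-0.05)(-0.05) = 0.5575
adj(I−A) = [[0.80, 0.05], [0.05, 0.70]]
(I − A)⁻¹ = adj(I−A) / det(I−A) ≈
  [   1.4350     0.0897]
  [   0.0897     1.2556]
x = (I − A)⁻¹ d = adj(I−A)·d / det(I−A), with det(I−A) = 0.5575:
  x_1 = (0.80·400 + 0.05·60) / 0.5575 = 323.00 / 0.5575 ≈ 579.37
  x_2 = (0.05·400 + 0.70·60) / 0.5575 = 62.00 / 0.5575 ≈ 111.21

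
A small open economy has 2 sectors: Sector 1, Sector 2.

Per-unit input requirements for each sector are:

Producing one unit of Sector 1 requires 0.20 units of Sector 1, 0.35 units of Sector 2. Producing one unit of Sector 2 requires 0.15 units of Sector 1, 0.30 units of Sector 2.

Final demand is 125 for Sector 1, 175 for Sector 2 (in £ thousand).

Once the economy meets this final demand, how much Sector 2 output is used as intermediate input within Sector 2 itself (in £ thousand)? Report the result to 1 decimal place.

z_22 = 108.6

I − A =
  [   0.80    -0.15]
  [  -0.35     0.70]
det(I−A) = (0.80)(0.70) − (-0.15)(-0.35) = 0.5075
adj(I−A) = [[0.70, 0.15], [0.35, 0.80]]
(I − A)⁻¹ = adj(I−A) / det(I−A) ≈
  [   1.3793     0.2956]
  [   0.6897     1.5764]
First solve x = (I − A)⁻¹ d = adj(I−A)·d / det(I−A); in particular x_2 = (0.35·125 + 0.80·175) / 0.5075 = 183.75 / 0.5075 ≈ 362.069.
Intermediate flow from 2 to 2: z_22 = a_22 · x_2 = 0.30 × 183.75 / 0.5075 = 55.125 / 0.5075 ≈ 108.6.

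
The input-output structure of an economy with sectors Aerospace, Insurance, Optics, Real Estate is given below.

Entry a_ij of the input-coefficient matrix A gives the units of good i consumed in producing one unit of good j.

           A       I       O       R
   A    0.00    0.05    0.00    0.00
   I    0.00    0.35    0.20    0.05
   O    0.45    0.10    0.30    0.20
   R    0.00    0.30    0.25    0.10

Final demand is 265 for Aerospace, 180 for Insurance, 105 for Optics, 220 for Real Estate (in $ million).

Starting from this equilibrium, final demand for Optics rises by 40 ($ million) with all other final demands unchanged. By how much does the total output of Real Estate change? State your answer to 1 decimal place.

I − A =
  [   1.00    -0.05     0.00     0.00]
  [   0.00     0.65    -0.20    -0.05]
  [  -0.45    -0.10     0.70    -0.20]
  [   0.00    -0.30    -0.25     0.90]
Compute the cofactors C_ij = (−1)^(i+j)·(3×3 minor ij) of I−A; the adjugate is their transpose:
adj(I−A) = Cᵀ =
  [ 0.335250   0.029000   0.009625   0.003750]
  [ 0.086625   0.580000   0.192500   0.075000]
  [ 0.256500   0.170250   0.570000   0.136125]
  [ 0.100125   0.240625   0.222500   0.430500]
det(I−A) = Σ_j (I−A)_1j·C_1j = (1.00)(0.335250) + (-0.05)(0.086625) + (0.00)(0.256500) + (0.00)(0.100125) = 0.33091875
(I − A)⁻¹ = adj(I−A) / det(I−A) ≈
  [   1.0131     0.0876     0.0291     0.0113]
  [   0.2618     1.7527     0.5817     0.2266]
  [   0.7751     0.5145     1.7225     0.4114]
  [   0.3026     0.7271     0.6724     1.3009]
Δx = (I − A)⁻¹ Δd with Δd having +40 in the Optics component and 0 elsewhere.
So Δx_R = L_RO · (+40), where L_RO = adj(I−A)_RO / det(I−A) = 0.222500 / 0.33091875.
Δx_R = 0.222500 × (+40) / 0.33091875 = 8.90 / 0.33091875 ≈ 26.9.

Δx_R = 26.9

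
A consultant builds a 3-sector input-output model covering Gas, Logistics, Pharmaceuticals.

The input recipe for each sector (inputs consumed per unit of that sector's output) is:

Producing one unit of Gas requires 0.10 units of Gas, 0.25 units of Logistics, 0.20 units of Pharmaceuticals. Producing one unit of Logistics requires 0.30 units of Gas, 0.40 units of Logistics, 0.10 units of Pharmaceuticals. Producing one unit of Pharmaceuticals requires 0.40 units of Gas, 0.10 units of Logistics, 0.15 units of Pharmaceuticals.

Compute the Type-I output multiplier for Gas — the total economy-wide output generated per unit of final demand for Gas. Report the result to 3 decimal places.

m_G = 2.723

I − A =
  [   0.90    -0.30    -0.40]
  [  -0.25     0.60    -0.10]
  [  -0.20    -0.10     0.85]
Cofactors of I−A, C_ij = (−1)^(i+j)·(minor ij) (rows/columns in the sector order above):
  C_11 = (0.60)(0.85) − (-0.10)(-0.10) = 0.5000
  C_12 = −[(-0.25)(0.85) − (-0.10)(-0.20)] = 0.2325
  C_13 = (-0.25)(-0.10) − (0.60)(-0.20) = 0.1450
  C_21 = −[(-0.30)(0.85) − (-0.40)(-0.10)] = 0.2950
  C_22 = (0.90)(0.85) − (-0.40)(-0.20) = 0.6850
  C_23 = −[(0.90)(-0.10) − (-0.30)(-0.20)] = 0.1500
  C_31 = (-0.30)(-0.10) − (-0.40)(0.60) = 0.2700
  C_32 = −[(0.90)(-0.10) − (-0.40)(-0.25)] = 0.1900
  C_33 = (0.90)(0.60) − (-0.30)(-0.25) = 0.4650
det(I−A) = Σ_j (I−A)_1j·C_1j = (0.90)(0.5000) + (-0.30)(0.2325) + (-0.40)(0.1450) = 0.32225
adj(I−A) = Cᵀ =
  [ 0.5000   0.2950   0.2700]
  [ 0.2325   0.6850   0.1900]
  [ 0.1450   0.1500   0.4650]
(I − A)⁻¹ = adj(I−A) / det(I−A) ≈
  [   1.5516     0.9154     0.8379]
  [   0.7215     2.1257     0.5896]
  [   0.4500     0.4655     1.4430]
The output multiplier for sector j is the column-j sum of the Leontief inverse (I − A)⁻¹ = adj(I−A) / det(I−A).
Column G of adj(I−A): (0.5000, 0.2325, 0.1450); det(I−A) = 0.32225.
m_G = (0.5000 + 0.2325 + 0.1450) / 0.32225 = 0.8775 / 0.32225 ≈ 2.723.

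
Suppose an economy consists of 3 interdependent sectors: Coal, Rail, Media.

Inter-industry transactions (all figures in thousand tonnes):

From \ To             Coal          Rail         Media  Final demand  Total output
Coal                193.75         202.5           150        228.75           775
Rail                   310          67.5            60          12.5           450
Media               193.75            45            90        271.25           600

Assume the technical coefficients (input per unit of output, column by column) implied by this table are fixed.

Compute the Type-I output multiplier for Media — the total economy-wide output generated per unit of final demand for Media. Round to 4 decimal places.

Technical coefficients a_ij = z_ij / X_j:
  a_CC = 193.75/775 = 0.25, a_RC = 310/775 = 0.40, a_MC = 193.75/775 = 0.25
  a_CR = 202.5/450 = 0.45, a_RR = 67.5/450 = 0.15, a_MR = 45/450 = 0.10
  a_CM = 150/600 = 0.25, a_RM = 60/600 = 0.10, a_MM = 90/600 = 0.15
I − A =
  [   0.75    -0.45    -0.25]
  [  -0.40     0.85    -0.10]
  [  -0.25    -0.10     0.85]
Cofactors of I−A, C_ij = (−1)^(i+j)·(minor ij) (rows/columns in the sector order above):
  C_11 = (0.85)(0.85) − (-0.10)(-0.10) = 0.7125
  C_12 = −[(-0.40)(0.85) − (-0.10)(-0.25)] = 0.3650
  C_13 = (-0.40)(-0.10) − (0.85)(-0.25) = 0.2525
  C_21 = −[(-0.45)(0.85) − (-0.25)(-0.10)] = 0.4075
  C_22 = (0.75)(0.85) − (-0.25)(-0.25) = 0.5750
  C_23 = −[(0.75)(-0.10) − (-0.45)(-0.25)] = 0.1875
  C_31 = (-0.45)(-0.10) − (-0.25)(0.85) = 0.2575
  C_32 = −[(0.75)(-0.10) − (-0.25)(-0.40)] = 0.1750
  C_33 = (0.75)(0.85) − (-0.45)(-0.40) = 0.4575
det(I−A) = Σ_j (I−A)_1j·C_1j = (0.75)(0.7125) + (-0.45)(0.3650) + (-0.25)(0.2525) = 0.3070
adj(I−A) = Cᵀ =
  [ 0.7125   0.4075   0.2575]
  [ 0.3650   0.5750   0.1750]
  [ 0.2525   0.1875   0.4575]
(I − A)⁻¹ = adj(I−A) / det(I−A) ≈
  [   2.32085     1.32736     0.83876]
  [   1.18893     1.87296     0.57003]
  [   0.82248     0.61075     1.49023]
The output multiplier for sector j is the column-j sum of the Leontief inverse (I − A)⁻¹ = adj(I−A) / det(I−A).
Column M of adj(I−A): (0.2575, 0.1750, 0.4575); det(I−A) = 0.3070.
m_M = (0.2575 + 0.1750 + 0.4575) / 0.3070 = 0.89 / 0.3070 ≈ 2.8990.

m_M = 2.8990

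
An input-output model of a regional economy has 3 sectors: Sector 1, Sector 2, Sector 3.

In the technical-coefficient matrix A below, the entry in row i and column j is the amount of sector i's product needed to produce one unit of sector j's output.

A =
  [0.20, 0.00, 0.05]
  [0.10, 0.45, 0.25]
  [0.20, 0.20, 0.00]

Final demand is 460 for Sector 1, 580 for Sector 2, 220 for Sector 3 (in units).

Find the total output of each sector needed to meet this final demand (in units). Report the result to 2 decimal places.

I − A =
  [   0.80     0.00    -0.05]
  [  -0.10     0.55    -0.25]
  [  -0.20    -0.20     1.00]
Cofactors of I−A, C_ij = (−1)^(i+j)·(minor ij) (rows/columns in the sector order above):
  C_11 = (0.55)(1.00) − (-0.25)(-0.20) = 0.5000
  C_12 = −[(-0.10)(1.00) − (-0.25)(-0.20)] = 0.1500
  C_13 = (-0.10)(-0.20) − (0.55)(-0.20) = 0.1300
  C_21 = −[(0.00)(1.00) − (-0.05)(-0.20)] = 0.0100
  C_22 = (0.80)(1.00) − (-0.05)(-0.20) = 0.7900
  C_23 = −[(0.80)(-0.20) − (0.00)(-0.20)] = 0.1600
  C_31 = (0.00)(-0.25) − (-0.05)(0.55) = 0.0275
  C_32 = −[(0.80)(-0.25) − (-0.05)(-0.10)] = 0.2050
  C_33 = (0.80)(0.55) − (0.00)(-0.10) = 0.4400
det(I−A) = Σ_j (I−A)_1j·C_1j = (0.80)(0.5000) + (0.00)(0.1500) + (-0.05)(0.1300) = 0.3935
adj(I−A) = Cᵀ =
  [ 0.5000   0.0100   0.0275]
  [ 0.1500   0.7900   0.2050]
  [ 0.1300   0.1600   0.4400]
(I − A)⁻¹ = adj(I−A) / det(I−A) ≈
  [   1.2706     0.0254     0.0699]
  [   0.3812     2.0076     0.5210]
  [   0.3304     0.4066     1.1182]
x = (I − A)⁻¹ d = adj(I−A)·d / det(I−A), with det(I−A) = 0.3935:
  x_1 = (0.5000·460 + 0.0100·580 + 0.0275·220) / 0.3935 = 241.85 / 0.3935 ≈ 614.61
  x_2 = (0.1500·460 + 0.7900·580 + 0.2050·220) / 0.3935 = 572.30 / 0.3935 ≈ 1454.38
  x_3 = (0.1300·460 + 0.1600·580 + 0.4400·220) / 0.3935 = 249.40 / 0.3935 ≈ 633.80

x_1 = 614.61, x_2 = 1454.38, x_3 = 633.80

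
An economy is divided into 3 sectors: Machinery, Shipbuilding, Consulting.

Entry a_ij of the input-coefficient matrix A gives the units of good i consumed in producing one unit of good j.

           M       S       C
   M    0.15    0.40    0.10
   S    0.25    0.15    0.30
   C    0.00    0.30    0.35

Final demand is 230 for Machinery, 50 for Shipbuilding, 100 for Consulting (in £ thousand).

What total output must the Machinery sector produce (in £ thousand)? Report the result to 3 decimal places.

x_M = 440.936

I − A =
  [   0.85    -0.40    -0.10]
  [  -0.25     0.85    -0.30]
  [   0.00    -0.30     0.65]
Cofactors of I−A, C_ij = (−1)^(i+j)·(minor ij) (rows/columns in the sector order above):
  C_11 = (0.85)(0.65) − (-0.30)(-0.30) = 0.4625
  C_12 = −[(-0.25)(0.65) − (-0.30)(0.00)] = 0.1625
  C_13 = (-0.25)(-0.30) − (0.85)(0.00) = 0.0750
  C_21 = −[(-0.40)(0.65) − (-0.10)(-0.30)] = 0.2900
  C_22 = (0.85)(0.65) − (-0.10)(0.00) = 0.5525
  C_23 = −[(0.85)(-0.30) − (-0.40)(0.00)] = 0.2550
  C_31 = (-0.40)(-0.30) − (-0.10)(0.85) = 0.2050
  C_32 = −[(0.85)(-0.30) − (-0.10)(-0.25)] = 0.2800
  C_33 = (0.85)(0.85) − (-0.40)(-0.25) = 0.6225
det(I−A) = Σ_j (I−A)_1j·C_1j = (0.85)(0.4625) + (-0.40)(0.1625) + (-0.10)(0.0750) = 0.320625
adj(I−A) = Cᵀ =
  [ 0.4625   0.2900   0.2050]
  [ 0.1625   0.5525   0.2800]
  [ 0.0750   0.2550   0.6225]
(I − A)⁻¹ = adj(I−A) / det(I−A) ≈
  [   1.4425     0.9045     0.6394]
  [   0.5068     1.7232     0.8733]
  [   0.2339     0.7953     1.9415]
x = (I − A)⁻¹ d = adj(I−A)·d / det(I−A), with det(I−A) = 0.320625:
  x_M = (0.4625·230 + 0.2900·50 + 0.2050·100) / 0.320625 = 141.375 / 0.320625 ≈ 440.936
  x_S = (0.1625·230 + 0.5525·50 + 0.2800·100) / 0.320625 = 93.00 / 0.320625 ≈ 290.058
  x_C = (0.0750·230 + 0.2550·50 + 0.6225·100) / 0.320625 = 92.25 / 0.320625 ≈ 287.719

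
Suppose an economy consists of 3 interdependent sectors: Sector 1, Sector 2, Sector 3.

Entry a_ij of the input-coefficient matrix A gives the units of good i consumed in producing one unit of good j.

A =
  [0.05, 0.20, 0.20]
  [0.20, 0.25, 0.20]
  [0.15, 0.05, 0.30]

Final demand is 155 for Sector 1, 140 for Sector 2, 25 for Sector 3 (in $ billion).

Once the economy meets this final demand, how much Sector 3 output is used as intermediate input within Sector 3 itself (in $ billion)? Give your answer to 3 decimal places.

z_33 = 32.490

I − A =
  [   0.95    -0.20    -0.20]
  [  -0.20     0.75    -0.20]
  [  -0.15    -0.05     0.70]
Cofactors of I−A, C_ij = (−1)^(i+j)·(minor ij) (rows/columns in the sector order above):
  C_11 = (0.75)(0.70) − (-0.20)(-0.05) = 0.5150
  C_12 = −[(-0.20)(0.70) − (-0.20)(-0.15)] = 0.1700
  C_13 = (-0.20)(-0.05) − (0.75)(-0.15) = 0.1225
  C_21 = −[(-0.20)(0.70) − (-0.20)(-0.05)] = 0.1500
  C_22 = (0.95)(0.70) − (-0.20)(-0.15) = 0.6350
  C_23 = −[(0.95)(-0.05) − (-0.20)(-0.15)] = 0.0775
  C_31 = (-0.20)(-0.20) − (-0.20)(0.75) = 0.1900
  C_32 = −[(0.95)(-0.20) − (-0.20)(-0.20)] = 0.2300
  C_33 = (0.95)(0.75) − (-0.20)(-0.20) = 0.6725
det(I−A) = Σ_j (I−A)_1j·C_1j = (0.95)(0.5150) + (-0.20)(0.1700) + (-0.20)(0.1225) = 0.43075
adj(I−A) = Cᵀ =
  [ 0.5150   0.1500   0.1900]
  [ 0.1700   0.6350   0.2300]
  [ 0.1225   0.0775   0.6725]
(I − A)⁻¹ = adj(I−A) / det(I−A) ≈
  [   1.1956     0.3482     0.4411]
  [   0.3947     1.4742     0.5340]
  [   0.2844     0.1799     1.5612]
First solve x = (I − A)⁻¹ d = adj(I−A)·d / det(I−A); in particular x_3 = (0.1225·155 + 0.0775·140 + 0.6725·25) / 0.43075 = 46.65 / 0.43075 ≈ 108.29948.
Intermediate flow from 3 to 3: z_33 = a_33 · x_3 = 0.30 × 46.65 / 0.43075 = 13.995 / 0.43075 ≈ 32.490.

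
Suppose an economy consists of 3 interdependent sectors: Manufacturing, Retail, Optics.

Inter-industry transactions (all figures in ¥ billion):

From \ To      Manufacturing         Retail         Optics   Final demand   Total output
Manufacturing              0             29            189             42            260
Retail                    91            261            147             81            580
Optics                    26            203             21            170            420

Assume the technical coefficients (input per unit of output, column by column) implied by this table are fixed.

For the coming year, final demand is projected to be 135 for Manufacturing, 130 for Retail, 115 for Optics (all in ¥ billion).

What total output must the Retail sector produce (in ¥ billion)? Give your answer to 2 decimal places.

Technical coefficients a_ij = z_ij / X_j:
  a_11 = 0/260 = 0.00, a_21 = 91/260 = 0.35, a_31 = 26/260 = 0.10
  a_12 = 29/580 = 0.05, a_22 = 261/580 = 0.45, a_32 = 203/580 = 0.35
  a_13 = 189/420 = 0.45, a_23 = 147/420 = 0.35, a_33 = 21/420 = 0.05
I − A =
  [   1.00    -0.05    -0.45]
  [  -0.35     0.55    -0.35]
  [  -0.10    -0.35     0.95]
Cofactors of I−A, C_ij = (−1)^(i+j)·(minor ij) (rows/columns in the sector order above):
  C_11 = (0.55)(0.95) − (-0.35)(-0.35) = 0.4000
  C_12 = −[(-0.35)(0.95) − (-0.35)(-0.10)] = 0.3675
  C_13 = (-0.35)(-0.35) − (0.55)(-0.10) = 0.1775
  C_21 = −[(-0.05)(0.95) − (-0.45)(-0.35)] = 0.2050
  C_22 = (1.00)(0.95) − (-0.45)(-0.10) = 0.9050
  C_23 = −[(1.00)(-0.35) − (-0.05)(-0.10)] = 0.3550
  C_31 = (-0.05)(-0.35) − (-0.45)(0.55) = 0.2650
  C_32 = −[(1.00)(-0.35) − (-0.45)(-0.35)] = 0.5075
  C_33 = (1.00)(0.55) − (-0.05)(-0.35) = 0.5325
det(I−A) = Σ_j (I−A)_1j·C_1j = (1.00)(0.4000) + (-0.05)(0.3675) + (-0.45)(0.1775) = 0.30175
adj(I−A) = Cᵀ =
  [ 0.4000   0.2050   0.2650]
  [ 0.3675   0.9050   0.5075]
  [ 0.1775   0.3550   0.5325]
(I − A)⁻¹ = adj(I−A) / det(I−A) ≈
  [   1.3256     0.6794     0.8782]
  [   1.2179     2.9992     1.6819]
  [   0.5882     1.1765     1.7647]
x = (I − A)⁻¹ d = adj(I−A)·d / det(I−A), with det(I−A) = 0.30175:
  x_1 = (0.4000·135 + 0.2050·130 + 0.2650·115) / 0.30175 = 111.125 / 0.30175 ≈ 368.27
  x_2 = (0.3675·135 + 0.9050·130 + 0.5075·115) / 0.30175 = 225.625 / 0.30175 ≈ 747.72
  x_3 = (0.1775·135 + 0.3550·130 + 0.5325·115) / 0.30175 = 131.35 / 0.30175 ≈ 435.29

x_2 = 747.72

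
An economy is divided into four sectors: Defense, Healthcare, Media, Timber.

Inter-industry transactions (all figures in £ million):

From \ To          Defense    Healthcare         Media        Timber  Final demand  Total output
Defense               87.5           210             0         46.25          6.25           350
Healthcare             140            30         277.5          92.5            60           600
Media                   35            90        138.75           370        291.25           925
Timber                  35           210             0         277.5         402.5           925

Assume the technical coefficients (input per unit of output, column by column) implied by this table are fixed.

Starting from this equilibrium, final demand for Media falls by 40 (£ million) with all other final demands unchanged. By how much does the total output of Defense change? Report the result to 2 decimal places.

Technical coefficients a_ij = z_ij / X_j:
  a_11 = 87.5/350 = 0.25, a_21 = 140/350 = 0.40, a_31 = 35/350 = 0.10, a_41 = 35/350 = 0.10
  a_12 = 210/600 = 0.35, a_22 = 30/600 = 0.05, a_32 = 90/600 = 0.15, a_42 = 210/600 = 0.35
  a_13 = 0/925 = 0.00, a_23 = 277.5/925 = 0.30, a_33 = 138.75/925 = 0.15, a_43 = 0/925 = 0.00
  a_14 = 46.25/925 = 0.05, a_24 = 92.5/925 = 0.10, a_34 = 370/925 = 0.40, a_44 = 277.5/925 = 0.30
I − A =
  [   0.75    -0.35     0.00    -0.05]
  [  -0.40     0.95    -0.30    -0.10]
  [  -0.10    -0.15     0.85    -0.40]
  [  -0.10    -0.35     0.00     0.70]
Compute the cofactors C_ij = (−1)^(i+j)·(3×3 minor ij) of I−A; the adjugate is their transpose:
adj(I−A) = Cᵀ =
  [ 0.462000   0.223125   0.078750   0.109875]
  [ 0.279500   0.442000   0.156000   0.172250]
  [ 0.200500   0.223250   0.359250   0.251500]
  [ 0.205750   0.252875   0.089250   0.442375]
det(I−A) = Σ_j (I−A)_1j·C_1j = (0.75)(0.462000) + (-0.35)(0.279500) + (0.00)(0.200500) + (-0.05)(0.205750) = 0.2383875
(I − A)⁻¹ = adj(I−A) / det(I−A) ≈
  [   1.9380     0.9360     0.3303     0.4609]
  [   1.1725     1.8541     0.6544     0.7226]
  [   0.8411     0.9365     1.5070     1.0550]
  [   0.8631     1.0608     0.3744     1.8557]
Δx = (I − A)⁻¹ Δd with Δd having -40 in the Media component and 0 elsewhere.
So Δx_1 = L_13 · (-40), where L_13 = adj(I−A)_13 / det(I−A) = 0.078750 / 0.2383875.
Δx_1 = 0.078750 × (-40) / 0.2383875 = -3.15 / 0.2383875 ≈ -13.21.

Δx_1 = -13.21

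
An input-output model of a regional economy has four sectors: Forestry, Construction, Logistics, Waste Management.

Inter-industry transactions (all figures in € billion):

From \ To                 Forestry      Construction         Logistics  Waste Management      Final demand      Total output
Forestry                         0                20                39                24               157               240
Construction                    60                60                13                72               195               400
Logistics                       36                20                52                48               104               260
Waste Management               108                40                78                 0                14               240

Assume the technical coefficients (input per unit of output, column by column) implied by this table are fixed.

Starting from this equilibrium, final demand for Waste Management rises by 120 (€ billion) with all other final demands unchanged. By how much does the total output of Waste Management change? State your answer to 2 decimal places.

Δx_W = 151.81

Technical coefficients a_ij = z_ij / X_j:
  a_FF = 0/240 = 0.00, a_CF = 60/240 = 0.25, a_LF = 36/240 = 0.15, a_WF = 108/240 = 0.45
  a_FC = 20/400 = 0.05, a_CC = 60/400 = 0.15, a_LC = 20/400 = 0.05, a_WC = 40/400 = 0.10
  a_FL = 39/260 = 0.15, a_CL = 13/260 = 0.05, a_LL = 52/260 = 0.20, a_WL = 78/260 = 0.30
  a_FW = 24/240 = 0.10, a_CW = 72/240 = 0.30, a_LW = 48/240 = 0.20, a_WW = 0/240 = 0.00
I − A =
  [   1.00    -0.05    -0.15    -0.10]
  [  -0.25     0.85    -0.05    -0.30]
  [  -0.15    -0.05     0.80    -0.20]
  [  -0.45    -0.10    -0.30     1.00]
Compute the cofactors C_ij = (−1)^(i+j)·(3×3 minor ij) of I−A; the adjugate is their transpose:
adj(I−A) = Cᵀ =
  [ 0.597000   0.057000   0.156000   0.108000]
  [ 0.318500   0.663500   0.203000   0.271500]
  [ 0.223750   0.081250   0.760000   0.198750]
  [ 0.367625   0.116375   0.318500   0.646125]
det(I−A) = Σ_j (I−A)_1j·C_1j = (1.00)(0.597000) + (-0.05)(0.318500) + (-0.15)(0.223750) + (-0.10)(0.367625) = 0.51075
(I − A)⁻¹ = adj(I−A) / det(I−A) ≈
  [   1.1689     0.1116     0.3054     0.2115]
  [   0.6236     1.2991     0.3975     0.5316]
  [   0.4381     0.1591     1.4880     0.3891]
  [   0.7198     0.2279     0.6236     1.2651]
Δx = (I − A)⁻¹ Δd with Δd having +120 in the Waste Management component and 0 elsewhere.
So Δx_W = L_WW · (+120), where L_WW = adj(I−A)_WW / det(I−A) = 0.646125 / 0.51075.
Δx_W = 0.646125 × (+120) / 0.51075 = 77.535 / 0.51075 ≈ 151.81.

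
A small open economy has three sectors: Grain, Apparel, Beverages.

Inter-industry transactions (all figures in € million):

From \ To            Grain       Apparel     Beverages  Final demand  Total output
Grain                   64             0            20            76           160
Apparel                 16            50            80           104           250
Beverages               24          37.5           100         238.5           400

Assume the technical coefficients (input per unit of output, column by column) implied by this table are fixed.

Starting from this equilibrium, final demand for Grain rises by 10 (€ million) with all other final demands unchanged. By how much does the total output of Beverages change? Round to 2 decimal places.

Technical coefficients a_ij = z_ij / X_j:
  a_11 = 64/160 = 0.40, a_21 = 16/160 = 0.10, a_31 = 24/160 = 0.15
  a_12 = 0/250 = 0.00, a_22 = 50/250 = 0.20, a_32 = 37.5/250 = 0.15
  a_13 = 20/400 = 0.05, a_23 = 80/400 = 0.20, a_33 = 100/400 = 0.25
I − A =
  [   0.60     0.00    -0.05]
  [  -0.10     0.80    -0.20]
  [  -0.15    -0.15     0.75]
Cofactors of I−A, C_ij = (−1)^(i+j)·(minor ij) (rows/columns in the sector order above):
  C_11 = (0.80)(0.75) − (-0.20)(-0.15) = 0.5700
  C_12 = −[(-0.10)(0.75) − (-0.20)(-0.15)] = 0.1050
  C_13 = (-0.10)(-0.15) − (0.80)(-0.15) = 0.1350
  C_21 = −[(0.00)(0.75) − (-0.05)(-0.15)] = 0.0075
  C_22 = (0.60)(0.75) − (-0.05)(-0.15) = 0.4425
  C_23 = −[(0.60)(-0.15) − (0.00)(-0.15)] = 0.0900
  C_31 = (0.00)(-0.20) − (-0.05)(0.80) = 0.0400
  C_32 = −[(0.60)(-0.20) − (-0.05)(-0.10)] = 0.1250
  C_33 = (0.60)(0.80) − (0.00)(-0.10) = 0.4800
det(I−A) = Σ_j (I−A)_1j·C_1j = (0.60)(0.5700) + (0.00)(0.1050) + (-0.05)(0.1350) = 0.33525
adj(I−A) = Cᵀ =
  [ 0.5700   0.0075   0.0400]
  [ 0.1050   0.4425   0.1250]
  [ 0.1350   0.0900   0.4800]
(I − A)⁻¹ = adj(I−A) / det(I−A) ≈
  [   1.7002     0.0224     0.1193]
  [   0.3132     1.3199     0.3729]
  [   0.4027     0.2685     1.4318]
Δx = (I − A)⁻¹ Δd with Δd having +10 in the Grain component and 0 elsewhere.
So Δx_3 = L_31 · (+10), where L_31 = adj(I−A)_31 / det(I−A) = 0.1350 / 0.33525.
Δx_3 = 0.1350 × (+10) / 0.33525 = 1.35 / 0.33525 ≈ 4.03.

Δx_3 = 4.03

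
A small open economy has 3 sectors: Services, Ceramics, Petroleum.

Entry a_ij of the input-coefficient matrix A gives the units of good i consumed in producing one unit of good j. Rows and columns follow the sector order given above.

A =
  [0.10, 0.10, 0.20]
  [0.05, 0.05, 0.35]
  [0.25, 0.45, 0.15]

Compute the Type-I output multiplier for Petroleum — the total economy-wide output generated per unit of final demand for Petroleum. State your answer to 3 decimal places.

I − A =
  [   0.90    -0.10    -0.20]
  [  -0.05     0.95    -0.35]
  [  -0.25    -0.45     0.85]
Cofactors of I−A, C_ij = (−1)^(i+j)·(minor ij) (rows/columns in the sector order above):
  C_11 = (0.95)(0.85) − (-0.35)(-0.45) = 0.6500
  C_12 = −[(-0.05)(0.85) − (-0.35)(-0.25)] = 0.1300
  C_13 = (-0.05)(-0.45) − (0.95)(-0.25) = 0.2600
  C_21 = −[(-0.10)(0.85) − (-0.20)(-0.45)] = 0.1750
  C_22 = (0.90)(0.85) − (-0.20)(-0.25) = 0.7150
  C_23 = −[(0.90)(-0.45) − (-0.10)(-0.25)] = 0.4300
  C_31 = (-0.10)(-0.35) − (-0.20)(0.95) = 0.2250
  C_32 = −[(0.90)(-0.35) − (-0.20)(-0.05)] = 0.3250
  C_33 = (0.90)(0.95) − (-0.10)(-0.05) = 0.8500
det(I−A) = Σ_j (I−A)_1j·C_1j = (0.90)(0.6500) + (-0.10)(0.1300) + (-0.20)(0.2600) = 0.5200
adj(I−A) = Cᵀ =
  [ 0.6500   0.1750   0.2250]
  [ 0.1300   0.7150   0.3250]
  [ 0.2600   0.4300   0.8500]
(I − A)⁻¹ = adj(I−A) / det(I−A) ≈
  [   1.2500     0.3365     0.4327]
  [   0.2500     1.3750     0.6250]
  [   0.5000     0.8269     1.6346]
The output multiplier for sector j is the column-j sum of the Leontief inverse (I − A)⁻¹ = adj(I−A) / det(I−A).
Column 3 of adj(I−A): (0.2250, 0.3250, 0.8500); det(I−A) = 0.5200.
m_3 = (0.2250 + 0.3250 + 0.8500) / 0.5200 = 1.40 / 0.5200 ≈ 2.692.

m_3 = 2.692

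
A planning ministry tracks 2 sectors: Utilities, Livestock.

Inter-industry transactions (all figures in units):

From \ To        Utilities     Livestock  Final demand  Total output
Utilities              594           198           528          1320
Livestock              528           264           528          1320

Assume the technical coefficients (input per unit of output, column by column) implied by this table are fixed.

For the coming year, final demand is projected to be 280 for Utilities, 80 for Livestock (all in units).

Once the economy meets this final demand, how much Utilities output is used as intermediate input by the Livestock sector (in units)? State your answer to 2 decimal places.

Technical coefficients a_ij = z_ij / X_j:
  a_11 = 594/1320 = 0.45, a_21 = 528/1320 = 0.40
  a_12 = 198/1320 = 0.15, a_22 = 264/1320 = 0.20
I − A =
  [   0.55    -0.15]
  [  -0.40     0.80]
det(I−A) = (0.55)(0.80) − (-0.15)(-0.40) = 0.3800
adj(I−A) = [[0.80, 0.15], [0.40, 0.55]]
(I − A)⁻¹ = adj(I−A) / det(I−A) ≈
  [   2.1053     0.3947]
  [   1.0526     1.4474]
First solve x = (I − A)⁻¹ d = adj(I−A)·d / det(I−A); in particular x_2 = (0.40·280 + 0.55·80) / 0.3800 = 156.00 / 0.3800 ≈ 410.5263.
Intermediate flow from 1 to 2: z_12 = a_12 · x_2 = 0.15 × 156.00 / 0.3800 = 23.40 / 0.3800 ≈ 61.58.

z_12 = 61.58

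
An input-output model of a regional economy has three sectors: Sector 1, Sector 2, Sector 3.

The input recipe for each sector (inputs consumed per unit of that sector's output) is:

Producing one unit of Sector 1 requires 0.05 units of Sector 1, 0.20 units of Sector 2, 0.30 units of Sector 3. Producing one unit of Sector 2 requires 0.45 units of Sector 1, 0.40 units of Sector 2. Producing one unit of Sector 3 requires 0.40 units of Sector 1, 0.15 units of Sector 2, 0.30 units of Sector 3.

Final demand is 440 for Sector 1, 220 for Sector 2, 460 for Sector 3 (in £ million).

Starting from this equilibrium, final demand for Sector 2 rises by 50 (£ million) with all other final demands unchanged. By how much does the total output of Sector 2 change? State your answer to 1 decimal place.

Δx_2 = 111.8

I − A =
  [   0.95    -0.45    -0.40]
  [  -0.20     0.60    -0.15]
  [  -0.30     0.00     0.70]
Cofactors of I−A, C_ij = (−1)^(i+j)·(minor ij) (rows/columns in the sector order above):
  C_11 = (0.60)(0.70) − (-0.15)(0.00) = 0.4200
  C_12 = −[(-0.20)(0.70) − (-0.15)(-0.30)] = 0.1850
  C_13 = (-0.20)(0.00) − (0.60)(-0.30) = 0.1800
  C_21 = −[(-0.45)(0.70) − (-0.40)(0.00)] = 0.3150
  C_22 = (0.95)(0.70) − (-0.40)(-0.30) = 0.5450
  C_23 = −[(0.95)(0.00) − (-0.45)(-0.30)] = 0.1350
  C_31 = (-0.45)(-0.15) − (-0.40)(0.60) = 0.3075
  C_32 = −[(0.95)(-0.15) − (-0.40)(-0.20)] = 0.2225
  C_33 = (0.95)(0.60) − (-0.45)(-0.20) = 0.4800
det(I−A) = Σ_j (I−A)_1j·C_1j = (0.95)(0.4200) + (-0.45)(0.1850) + (-0.40)(0.1800) = 0.24375
adj(I−A) = Cᵀ =
  [ 0.4200   0.3150   0.3075]
  [ 0.1850   0.5450   0.2225]
  [ 0.1800   0.1350   0.4800]
(I − A)⁻¹ = adj(I−A) / det(I−A) ≈
  [   1.7231     1.2923     1.2615]
  [   0.7590     2.2359     0.9128]
  [   0.7385     0.5538     1.9692]
Δx = (I − A)⁻¹ Δd with Δd having +50 in the Sector 2 component and 0 elsewhere.
So Δx_2 = L_22 · (+50), where L_22 = adj(I−A)_22 / det(I−A) = 0.5450 / 0.24375.
Δx_2 = 0.5450 × (+50) / 0.24375 = 27.25 / 0.24375 ≈ 111.8.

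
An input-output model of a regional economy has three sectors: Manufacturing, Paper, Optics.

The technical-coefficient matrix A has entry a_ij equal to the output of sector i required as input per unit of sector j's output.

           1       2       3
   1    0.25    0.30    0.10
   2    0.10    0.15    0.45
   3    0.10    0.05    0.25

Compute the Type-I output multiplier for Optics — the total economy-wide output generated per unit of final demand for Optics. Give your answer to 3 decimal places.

I − A =
  [   0.75    -0.30    -0.10]
  [  -0.10     0.85    -0.45]
  [  -0.10    -0.05     0.75]
Cofactors of I−A, C_ij = (−1)^(i+j)·(minor ij) (rows/columns in the sector order above):
  C_11 = (0.85)(0.75) − (-0.45)(-0.05) = 0.6150
  C_12 = −[(-0.10)(0.75) − (-0.45)(-0.10)] = 0.1200
  C_13 = (-0.10)(-0.05) − (0.85)(-0.10) = 0.0900
  C_21 = −[(-0.30)(0.75) − (-0.10)(-0.05)] = 0.2300
  C_22 = (0.75)(0.75) − (-0.10)(-0.10) = 0.5525
  C_23 = −[(0.75)(-0.05) − (-0.30)(-0.10)] = 0.0675
  C_31 = (-0.30)(-0.45) − (-0.10)(0.85) = 0.2200
  C_32 = −[(0.75)(-0.45) − (-0.10)(-0.10)] = 0.3475
  C_33 = (0.75)(0.85) − (-0.30)(-0.10) = 0.6075
det(I−A) = Σ_j (I−A)_1j·C_1j = (0.75)(0.6150) + (-0.30)(0.1200) + (-0.10)(0.0900) = 0.41625
adj(I−A) = Cᵀ =
  [ 0.6150   0.2300   0.2200]
  [ 0.1200   0.5525   0.3475]
  [ 0.0900   0.0675   0.6075]
(I − A)⁻¹ = adj(I−A) / det(I−A) ≈
  [   1.4775     0.5526     0.5285]
  [   0.2883     1.3273     0.8348]
  [   0.2162     0.1622     1.4595]
The output multiplier for sector j is the column-j sum of the Leontief inverse (I − A)⁻¹ = adj(I−A) / det(I−A).
Column 3 of adj(I−A): (0.2200, 0.3475, 0.6075); det(I−A) = 0.41625.
m_3 = (0.2200 + 0.3475 + 0.6075) / 0.41625 = 1.175 / 0.41625 ≈ 2.823.

m_3 = 2.823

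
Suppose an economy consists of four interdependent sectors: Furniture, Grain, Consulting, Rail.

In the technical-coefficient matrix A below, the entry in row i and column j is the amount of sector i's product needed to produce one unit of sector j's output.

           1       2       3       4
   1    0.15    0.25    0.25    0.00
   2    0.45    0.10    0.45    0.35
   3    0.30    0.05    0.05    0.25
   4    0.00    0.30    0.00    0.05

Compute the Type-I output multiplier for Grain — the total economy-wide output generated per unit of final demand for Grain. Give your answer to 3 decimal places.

m_2 = 3.794

I − A =
  [   0.85    -0.25    -0.25     0.00]
  [  -0.45     0.90    -0.45    -0.35]
  [  -0.30    -0.05     0.95    -0.25]
  [   0.00    -0.30     0.00     0.95]
Compute the cofactors C_ij = (−1)^(i+j)·(3×3 minor ij) of I−A; the adjugate is their transpose:
adj(I−A) = Cᵀ =
  [ 0.657375   0.256250   0.294375   0.171875]
  [ 0.534375   0.695875   0.470250   0.380125]
  [ 0.280125   0.175375   0.530625   0.204250]
  [ 0.168750   0.219750   0.148500   0.493875]
det(I−A) = Σ_j (I−A)_1j·C_1j = (0.85)(0.657375) + (-0.25)(0.534375) + (-0.25)(0.280125) + (0.00)(0.168750) = 0.35514375
(I − A)⁻¹ = adj(I−A) / det(I−A) ≈
  [   1.8510     0.7215     0.8289     0.4840]
  [   1.5047     1.9594     1.3241     1.0703]
  [   0.7888     0.4938     1.4941     0.5751]
  [   0.4752     0.6188     0.4181     1.3906]
The output multiplier for sector j is the column-j sum of the Leontief inverse (I − A)⁻¹ = adj(I−A) / det(I−A).
Column 2 of adj(I−A): (0.256250, 0.695875, 0.175375, 0.219750); det(I−A) = 0.35514375.
m_2 = (0.256250 + 0.695875 + 0.175375 + 0.219750) / 0.35514375 = 1.34725 / 0.35514375 ≈ 3.794.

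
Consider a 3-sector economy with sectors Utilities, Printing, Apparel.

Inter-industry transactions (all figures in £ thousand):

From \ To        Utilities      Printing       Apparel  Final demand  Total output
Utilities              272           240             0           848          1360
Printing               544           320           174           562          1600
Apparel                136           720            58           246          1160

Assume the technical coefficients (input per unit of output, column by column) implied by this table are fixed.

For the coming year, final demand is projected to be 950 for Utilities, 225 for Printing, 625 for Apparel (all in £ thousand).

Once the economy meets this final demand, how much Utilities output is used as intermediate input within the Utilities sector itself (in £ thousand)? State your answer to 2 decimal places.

z_11 = 284.59

Technical coefficients a_ij = z_ij / X_j:
  a_11 = 272/1360 = 0.20, a_21 = 544/1360 = 0.40, a_31 = 136/1360 = 0.10
  a_12 = 240/1600 = 0.15, a_22 = 320/1600 = 0.20, a_32 = 720/1600 = 0.45
  a_13 = 0/1160 = 0.00, a_23 = 174/1160 = 0.15, a_33 = 58/1160 = 0.05
I − A =
  [   0.80    -0.15     0.00]
  [  -0.40     0.80    -0.15]
  [  -0.10    -0.45     0.95]
Cofactors of I−A, C_ij = (−1)^(i+j)·(minor ij) (rows/columns in the sector order above):
  C_11 = (0.80)(0.95) − (-0.15)(-0.45) = 0.6925
  C_12 = −[(-0.40)(0.95) − (-0.15)(-0.10)] = 0.3950
  C_13 = (-0.40)(-0.45) − (0.80)(-0.10) = 0.2600
  C_21 = −[(-0.15)(0.95) − (0.00)(-0.45)] = 0.1425
  C_22 = (0.80)(0.95) − (0.00)(-0.10) = 0.7600
  C_23 = −[(0.80)(-0.45) − (-0.15)(-0.10)] = 0.3750
  C_31 = (-0.15)(-0.15) − (0.00)(0.80) = 0.0225
  C_32 = −[(0.80)(-0.15) − (0.00)(-0.40)] = 0.1200
  C_33 = (0.80)(0.80) − (-0.15)(-0.40) = 0.5800
det(I−A) = Σ_j (I−A)_1j·C_1j = (0.80)(0.6925) + (-0.15)(0.3950) + (0.00)(0.2600) = 0.49475
adj(I−A) = Cᵀ =
  [ 0.6925   0.1425   0.0225]
  [ 0.3950   0.7600   0.1200]
  [ 0.2600   0.3750   0.5800]
(I − A)⁻¹ = adj(I−A) / det(I−A) ≈
  [   1.3997     0.2880     0.0455]
  [   0.7984     1.5361     0.2425]
  [   0.5255     0.7580     1.1723]
First solve x = (I − A)⁻¹ d = adj(I−A)·d / det(I−A); in particular x_1 = (0.6925·950 + 0.1425·225 + 0.0225·625) / 0.49475 = 704.00 / 0.49475 ≈ 1422.9409.
Intermediate flow from 1 to 1: z_11 = a_11 · x_1 = 0.20 × 704.00 / 0.49475 = 140.80 / 0.49475 ≈ 284.59.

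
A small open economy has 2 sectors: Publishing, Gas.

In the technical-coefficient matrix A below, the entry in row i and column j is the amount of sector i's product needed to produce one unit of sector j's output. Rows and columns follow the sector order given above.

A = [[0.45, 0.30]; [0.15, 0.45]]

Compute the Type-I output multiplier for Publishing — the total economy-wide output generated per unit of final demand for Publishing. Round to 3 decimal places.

m_1 = 2.718

I − A =
  [   0.55    -0.30]
  [  -0.15     0.55]
det(I−A) = (0.55)(0.55) − (-0.30)(-0.15) = 0.2575
adj(I−A) = [[0.55, 0.30], [0.15, 0.55]]
(I − A)⁻¹ = adj(I−A) / det(I−A) ≈
  [   2.1359     1.1650]
  [   0.5825     2.1359]
The output multiplier for sector j is the column-j sum of the Leontief inverse (I − A)⁻¹ = adj(I−A) / det(I−A).
Column 1 of adj(I−A): (0.55, 0.15); det(I−A) = 0.2575.
m_1 = (0.55 + 0.15) / 0.2575 = 0.70 / 0.2575 ≈ 2.718.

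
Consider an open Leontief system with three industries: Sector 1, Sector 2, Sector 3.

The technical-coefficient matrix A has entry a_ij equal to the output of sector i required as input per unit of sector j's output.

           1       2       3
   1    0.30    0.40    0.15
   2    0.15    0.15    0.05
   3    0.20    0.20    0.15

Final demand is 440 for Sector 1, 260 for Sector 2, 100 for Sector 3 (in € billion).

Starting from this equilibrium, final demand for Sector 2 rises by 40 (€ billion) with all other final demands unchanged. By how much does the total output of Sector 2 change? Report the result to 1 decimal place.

I − A =
  [   0.70    -0.40    -0.15]
  [  -0.15     0.85    -0.05]
  [  -0.20    -0.20     0.85]
Cofactors of I−A, C_ij = (−1)^(i+j)·(minor ij) (rows/columns in the sector order above):
  C_11 = (0.85)(0.85) − (-0.05)(-0.20) = 0.7125
  C_12 = −[(-0.15)(0.85) − (-0.05)(-0.20)] = 0.1375
  C_13 = (-0.15)(-0.20) − (0.85)(-0.20) = 0.2000
  C_21 = −[(-0.40)(0.85) − (-0.15)(-0.20)] = 0.3700
  C_22 = (0.70)(0.85) − (-0.15)(-0.20) = 0.5650
  C_23 = −[(0.70)(-0.20) − (-0.40)(-0.20)] = 0.2200
  C_31 = (-0.40)(-0.05) − (-0.15)(0.85) = 0.1475
  C_32 = −[(0.70)(-0.05) − (-0.15)(-0.15)] = 0.0575
  C_33 = (0.70)(0.85) − (-0.40)(-0.15) = 0.5350
det(I−A) = Σ_j (I−A)_1j·C_1j = (0.70)(0.7125) + (-0.40)(0.1375) + (-0.15)(0.2000) = 0.41375
adj(I−A) = Cᵀ =
  [ 0.7125   0.3700   0.1475]
  [ 0.1375   0.5650   0.0575]
  [ 0.2000   0.2200   0.5350]
(I − A)⁻¹ = adj(I−A) / det(I−A) ≈
  [   1.7221     0.8943     0.3565]
  [   0.3323     1.3656     0.1390]
  [   0.4834     0.5317     1.2931]
Δx = (I − A)⁻¹ Δd with Δd having +40 in the Sector 2 component and 0 elsewhere.
So Δx_2 = L_22 · (+40), where L_22 = adj(I−A)_22 / det(I−A) = 0.5650 / 0.41375.
Δx_2 = 0.5650 × (+40) / 0.41375 = 22.60 / 0.41375 ≈ 54.6.

Δx_2 = 54.6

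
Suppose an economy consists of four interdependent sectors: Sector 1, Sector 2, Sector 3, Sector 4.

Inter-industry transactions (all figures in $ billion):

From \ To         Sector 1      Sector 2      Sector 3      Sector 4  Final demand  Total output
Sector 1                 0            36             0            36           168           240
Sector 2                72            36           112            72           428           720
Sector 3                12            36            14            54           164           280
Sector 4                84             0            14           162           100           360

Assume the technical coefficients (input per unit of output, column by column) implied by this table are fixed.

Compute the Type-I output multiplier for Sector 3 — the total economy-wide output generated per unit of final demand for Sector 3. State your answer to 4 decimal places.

m_3 = 1.7632

Technical coefficients a_ij = z_ij / X_j:
  a_11 = 0/240 = 0.00, a_21 = 72/240 = 0.30, a_31 = 12/240 = 0.05, a_41 = 84/240 = 0.35
  a_12 = 36/720 = 0.05, a_22 = 36/720 = 0.05, a_32 = 36/720 = 0.05, a_42 = 0/720 = 0.00
  a_13 = 0/280 = 0.00, a_23 = 112/280 = 0.40, a_33 = 14/280 = 0.05, a_43 = 14/280 = 0.05
  a_14 = 36/360 = 0.10, a_24 = 72/360 = 0.20, a_34 = 54/360 = 0.15, a_44 = 162/360 = 0.45
I − A =
  [   1.00    -0.05     0.00    -0.10]
  [  -0.30     0.95    -0.40    -0.20]
  [  -0.05    -0.05     0.95    -0.15]
  [  -0.35     0.00    -0.05     0.55]
Compute the cofactors C_ij = (−1)^(i+j)·(3×3 minor ij) of I−A; the adjugate is their transpose:
adj(I−A) = Cᵀ =
  [ 0.47775   0.02600   0.01625   0.10075]
  [ 0.25350   0.48150   0.21750   0.28050]
  [ 0.08775   0.02975   0.47750   0.15700]
  [ 0.31200   0.01925   0.05375   0.86725]
det(I−A) = Σ_j (I−A)_1j·C_1j = (1.00)(0.47775) + (-0.05)(0.25350) + (0.00)(0.08775) + (-0.10)(0.31200) = 0.433875
(I − A)⁻¹ = adj(I−A) / det(I−A) ≈
  [   1.10112     0.05993     0.03745     0.23221]
  [   0.58427     1.10977     0.50130     0.64650]
  [   0.20225     0.06857     1.10055     0.36186]
  [   0.71910     0.04437     0.12388     1.99885]
The output multiplier for sector j is the column-j sum of the Leontief inverse (I − A)⁻¹ = adj(I−A) / det(I−A).
Column 3 of adj(I−A): (0.01625, 0.21750, 0.47750, 0.05375); det(I−A) = 0.433875.
m_3 = (0.01625 + 0.21750 + 0.47750 + 0.05375) / 0.433875 = 0.765 / 0.433875 ≈ 1.7632.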